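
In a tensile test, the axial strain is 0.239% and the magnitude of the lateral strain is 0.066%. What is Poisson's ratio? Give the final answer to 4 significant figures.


nu = -epsilon_lat / epsilon_axial
Lateral strain is contraction (negative), so using magnitudes:
nu = 0.066 / 0.239
nu = 0.2762


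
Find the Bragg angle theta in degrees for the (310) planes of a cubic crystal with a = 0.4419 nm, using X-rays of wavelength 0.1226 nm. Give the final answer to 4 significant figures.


d = a / sqrt(h^2+k^2+l^2)
d = 0.4419 / sqrt(10) = 0.139741 nm
lambda = 2*d*sin(theta)  =>  sin(theta) = lambda / (2*d)
sin(theta) = 0.1226 / (2 * 0.139741) = 0.438669
theta = 26.02 deg


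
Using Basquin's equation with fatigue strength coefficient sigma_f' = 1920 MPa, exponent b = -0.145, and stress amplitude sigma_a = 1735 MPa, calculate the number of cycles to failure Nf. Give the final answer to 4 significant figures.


sigma_a = sigma_f' * (2*Nf)^b
2*Nf = (sigma_a / sigma_f')^(1/b)
2*Nf = (1735 / 1920)^(1/-0.145)
2*Nf = 2.01122
Nf = 1.006 cycles


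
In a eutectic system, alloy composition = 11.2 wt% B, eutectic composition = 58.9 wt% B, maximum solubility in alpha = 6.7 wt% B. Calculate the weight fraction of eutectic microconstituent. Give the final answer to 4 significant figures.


f_primary = (C_e - C0) / (C_e - C_alpha_max)
f_primary = (58.9 - 11.2) / (58.9 - 6.7)
f_primary = 0.913793
f_eutectic = 1 - 0.913793 = 0.08621


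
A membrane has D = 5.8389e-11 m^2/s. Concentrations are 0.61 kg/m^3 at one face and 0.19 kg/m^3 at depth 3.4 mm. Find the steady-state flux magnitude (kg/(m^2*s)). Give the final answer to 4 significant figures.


J = -D * (dC/dx) = D * (C1 - C2) / dx
J = 5.8389e-11 * (0.61 - 0.19) / 3.4e-03
J = 7.213e-09 kg/(m^2*s)


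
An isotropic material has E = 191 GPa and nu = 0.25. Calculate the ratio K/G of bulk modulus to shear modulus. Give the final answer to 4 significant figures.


G = E / (2*(1+nu))
G = 191 / (2*(1+0.25)) = 76.4 GPa
K = E / (3*(1-2*nu))
K = 191 / (3*(1-2*0.25)) = 127.333 GPa
K/G = 127.333 / 76.4 = 1.667


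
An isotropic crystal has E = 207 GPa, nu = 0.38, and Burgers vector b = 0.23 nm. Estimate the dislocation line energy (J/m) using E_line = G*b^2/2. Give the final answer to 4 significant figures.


Step 1: G = E / (2*(1+nu))
G = 207 / (2*(1+0.38)) = 75 GPa = 7.5e+10 Pa
Step 2: E_line = G*b^2/2
b = 0.23 nm = 2.3e-10 m
E_line = 0.5 * 7.5e+10 * (2.3e-10)^2 = 1.984e-09 J/m


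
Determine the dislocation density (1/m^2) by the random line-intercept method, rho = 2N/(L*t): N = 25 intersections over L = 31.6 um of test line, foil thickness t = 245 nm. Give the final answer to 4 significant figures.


rho = 2N / (L * t)
L = 31.6 um = 3.16e-05 m, t = 245 nm = 2.45e-07 m
rho = 2 * 25 / (3.16e-05 * 2.45e-07)
rho = 6.458e+12 1/m^2


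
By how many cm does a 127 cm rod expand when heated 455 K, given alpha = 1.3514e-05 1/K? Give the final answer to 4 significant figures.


dL = L0 * alpha * dT
dL = 127 * 1.3514e-05 * 455
dL = 0.7809 cm


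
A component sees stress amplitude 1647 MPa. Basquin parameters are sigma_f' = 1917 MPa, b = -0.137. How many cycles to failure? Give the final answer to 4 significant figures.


sigma_a = sigma_f' * (2*Nf)^b
2*Nf = (sigma_a / sigma_f')^(1/b)
2*Nf = (1647 / 1917)^(1/-0.137)
2*Nf = 3.02852
Nf = 1.514 cycles


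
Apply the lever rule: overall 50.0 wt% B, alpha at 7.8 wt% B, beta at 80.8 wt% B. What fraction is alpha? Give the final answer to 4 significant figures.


f_alpha = (C_beta - C0) / (C_beta - C_alpha)
f_alpha = (80.8 - 50.0) / (80.8 - 7.8)
f_alpha = 0.4219


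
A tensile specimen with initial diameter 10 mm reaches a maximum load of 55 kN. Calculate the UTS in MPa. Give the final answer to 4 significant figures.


A0 = pi*(d/2)^2 = pi*(10/2)^2 = 78.5398 mm^2
UTS = F_max / A0 = 55*1000 / 78.5398
UTS = 700.3 MPa


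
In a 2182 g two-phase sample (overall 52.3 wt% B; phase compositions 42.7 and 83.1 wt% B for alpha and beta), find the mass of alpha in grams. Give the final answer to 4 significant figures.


f_alpha = (C_beta - C0) / (C_beta - C_alpha)
f_alpha = (83.1 - 52.3) / (83.1 - 42.7) = 0.762376
m_alpha = f_alpha * m_total = 0.762376 * 2182 = 1664 g


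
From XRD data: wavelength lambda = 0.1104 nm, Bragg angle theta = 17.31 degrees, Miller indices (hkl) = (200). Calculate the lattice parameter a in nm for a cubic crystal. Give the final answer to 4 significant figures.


d = lambda / (2*sin(theta))
d = 0.1104 / (2*sin(17.31 deg))
d = 0.18552 nm
a = d * sqrt(h^2+k^2+l^2) = 0.18552 * sqrt(4)
a = 0.371 nm


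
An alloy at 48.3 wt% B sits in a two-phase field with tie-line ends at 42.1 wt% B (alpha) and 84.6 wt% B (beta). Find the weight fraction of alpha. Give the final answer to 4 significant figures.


f_alpha = (C_beta - C0) / (C_beta - C_alpha)
f_alpha = (84.6 - 48.3) / (84.6 - 42.1)
f_alpha = 0.8541


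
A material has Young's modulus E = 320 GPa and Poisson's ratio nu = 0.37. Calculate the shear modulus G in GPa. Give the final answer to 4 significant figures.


G = E / (2*(1+nu))
G = 320 / (2*(1+0.37))
G = 116.8 GPa


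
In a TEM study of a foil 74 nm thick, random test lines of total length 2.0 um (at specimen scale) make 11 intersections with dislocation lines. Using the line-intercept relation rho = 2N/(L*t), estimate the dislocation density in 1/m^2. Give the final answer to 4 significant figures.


rho = 2N / (L * t)
L = 2.0 um = 2e-06 m, t = 74 nm = 7.4e-08 m
rho = 2 * 11 / (2e-06 * 7.4e-08)
rho = 1.486e+14 1/m^2


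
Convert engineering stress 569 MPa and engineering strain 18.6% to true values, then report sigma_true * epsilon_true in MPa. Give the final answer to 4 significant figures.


sigma_true = sigma_eng * (1 + epsilon_eng)
sigma_true = 569 * (1 + 0.186) = 674.834 MPa
epsilon_true = ln(1 + epsilon_eng)
epsilon_true = ln(1 + 0.186) = 0.170586
sigma_true * epsilon_true = 674.834 * 0.170586 = 115.1 MPa


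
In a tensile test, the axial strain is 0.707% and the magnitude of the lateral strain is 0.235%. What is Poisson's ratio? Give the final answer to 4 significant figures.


nu = -epsilon_lat / epsilon_axial
Lateral strain is contraction (negative), so using magnitudes:
nu = 0.235 / 0.707
nu = 0.3324


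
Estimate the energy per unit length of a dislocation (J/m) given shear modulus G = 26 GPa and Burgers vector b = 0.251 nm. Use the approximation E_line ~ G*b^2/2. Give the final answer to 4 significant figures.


E = G*b^2/2
b = 0.251 nm = 2.51e-10 m
G = 26 GPa = 2.6e+10 Pa
E = 0.5 * 2.6e+10 * (2.51e-10)^2
E = 8.19e-10 J/m


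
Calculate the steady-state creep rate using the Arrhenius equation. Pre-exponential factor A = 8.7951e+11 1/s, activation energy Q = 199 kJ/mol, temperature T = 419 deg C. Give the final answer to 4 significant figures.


rate = A * exp(-Q / (R*T))
T = 419 + 273.15 = 692.15 K
rate = 8.7951e+11 * exp(-199e3 / (8.314 * 692.15))
rate = 8.428e-04 1/s


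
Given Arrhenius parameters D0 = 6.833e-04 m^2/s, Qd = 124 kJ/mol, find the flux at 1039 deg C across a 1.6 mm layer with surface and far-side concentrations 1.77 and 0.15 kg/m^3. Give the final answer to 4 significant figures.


Step 1: D = D0 * exp(-Qd/(R*T))
T = 1039 + 273.15 = 1312.15 K
D = 6.833e-04 * exp(-124e3 / (8.314 * 1312.15)) = 7.91019e-09 m^2/s
Step 2: J = D * (C1 - C2) / dx
J = 7.91019e-09 * (1.77 - 0.15) / 1.6e-03
J = 8.009e-06 kg/(m^2*s)


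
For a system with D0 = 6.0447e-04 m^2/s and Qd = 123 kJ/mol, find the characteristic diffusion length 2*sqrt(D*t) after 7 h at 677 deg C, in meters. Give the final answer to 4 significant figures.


Step 1: D = D0 * exp(-Qd/(R*T))
T = 950.15 K
D = 6.0447e-04 * exp(-123e3 / (8.314 * 950.15)) = 1.04517e-10 m^2/s
Step 2: L = 2*sqrt(D*t)
t = 7 h = 25200 s
L = 2*sqrt(1.04517e-10 * 25200) = 3.246e-03 m


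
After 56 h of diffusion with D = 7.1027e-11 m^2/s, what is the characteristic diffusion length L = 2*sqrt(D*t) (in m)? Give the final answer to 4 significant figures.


t = 56 hr = 201600 s
Diffusion length = 2*sqrt(D*t)
= 2*sqrt(7.1027e-11 * 201600)
= 7.568e-03 m


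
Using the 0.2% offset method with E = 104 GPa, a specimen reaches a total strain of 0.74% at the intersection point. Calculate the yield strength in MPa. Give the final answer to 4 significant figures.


Offset strain = 0.002
Elastic strain at yield = total_strain - offset = 7.4e-03 - 0.002 = 5.4e-03
sigma_y = E * elastic_strain = 104000 * 5.4e-03
sigma_y = 561.6 MPa


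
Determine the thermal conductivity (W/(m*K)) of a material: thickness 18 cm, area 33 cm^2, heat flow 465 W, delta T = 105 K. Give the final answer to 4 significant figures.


k = Q*L / (A*dT)
L = 0.18 m, A = 3.3e-03 m^2
k = 465 * 0.18 / (3.3e-03 * 105)
k = 241.6 W/(m*K)


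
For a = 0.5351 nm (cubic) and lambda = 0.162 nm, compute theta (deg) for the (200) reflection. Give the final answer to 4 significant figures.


d = a / sqrt(h^2+k^2+l^2)
d = 0.5351 / sqrt(4) = 0.26755 nm
lambda = 2*d*sin(theta)  =>  sin(theta) = lambda / (2*d)
sin(theta) = 0.162 / (2 * 0.26755) = 0.302747
theta = 17.62 deg


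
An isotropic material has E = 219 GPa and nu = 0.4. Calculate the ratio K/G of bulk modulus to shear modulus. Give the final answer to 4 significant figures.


G = E / (2*(1+nu))
G = 219 / (2*(1+0.4)) = 78.2143 GPa
K = E / (3*(1-2*nu))
K = 219 / (3*(1-2*0.4)) = 365 GPa
K/G = 365 / 78.2143 = 4.667


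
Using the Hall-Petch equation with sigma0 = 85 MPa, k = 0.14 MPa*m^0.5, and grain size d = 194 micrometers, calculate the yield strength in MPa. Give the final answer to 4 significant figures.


sigma_y = sigma0 + k / sqrt(d)
d = 194 um = 1.94e-04 m
sigma_y = 85 + 0.14 / sqrt(1.94e-04)
sigma_y = 95.05 MPa


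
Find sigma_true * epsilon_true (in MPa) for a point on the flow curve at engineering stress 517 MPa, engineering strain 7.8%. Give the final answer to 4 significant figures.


sigma_true = sigma_eng * (1 + epsilon_eng)
sigma_true = 517 * (1 + 0.078) = 557.326 MPa
epsilon_true = ln(1 + epsilon_eng)
epsilon_true = ln(1 + 0.078) = 0.0751075
sigma_true * epsilon_true = 557.326 * 0.0751075 = 41.86 MPa


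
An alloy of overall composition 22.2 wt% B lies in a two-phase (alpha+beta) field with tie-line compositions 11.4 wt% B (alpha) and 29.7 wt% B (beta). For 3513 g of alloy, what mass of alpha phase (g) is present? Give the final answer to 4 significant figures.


f_alpha = (C_beta - C0) / (C_beta - C_alpha)
f_alpha = (29.7 - 22.2) / (29.7 - 11.4) = 0.409836
m_alpha = f_alpha * m_total = 0.409836 * 3513 = 1440 g


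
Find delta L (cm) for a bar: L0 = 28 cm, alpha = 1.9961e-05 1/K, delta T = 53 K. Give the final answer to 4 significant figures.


dL = L0 * alpha * dT
dL = 28 * 1.9961e-05 * 53
dL = 0.02962 cm


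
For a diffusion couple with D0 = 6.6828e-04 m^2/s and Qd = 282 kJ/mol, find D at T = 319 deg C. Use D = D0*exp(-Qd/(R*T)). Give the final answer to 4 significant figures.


D = D0 * exp(-Qd / (R*T))
T = 592.15 K
D = 6.6828e-04 * exp(-282e3 / (8.314 * 592.15))
D = 8.878e-29 m^2/s


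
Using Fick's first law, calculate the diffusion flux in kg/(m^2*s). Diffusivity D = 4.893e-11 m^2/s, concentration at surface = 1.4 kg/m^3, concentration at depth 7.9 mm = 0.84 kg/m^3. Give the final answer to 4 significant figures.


J = -D * (dC/dx) = D * (C1 - C2) / dx
J = 4.893e-11 * (1.4 - 0.84) / 7.9e-03
J = 3.468e-09 kg/(m^2*s)


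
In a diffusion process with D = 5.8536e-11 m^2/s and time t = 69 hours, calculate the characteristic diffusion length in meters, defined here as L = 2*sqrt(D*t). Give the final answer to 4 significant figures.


t = 69 hr = 248400 s
Diffusion length = 2*sqrt(D*t)
= 2*sqrt(5.8536e-11 * 248400)
= 7.626e-03 m


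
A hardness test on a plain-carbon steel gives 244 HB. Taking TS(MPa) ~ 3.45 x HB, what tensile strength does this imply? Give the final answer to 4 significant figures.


TS (MPa) = 3.45 * HB
TS = 3.45 * 244
TS = 841.8 MPa


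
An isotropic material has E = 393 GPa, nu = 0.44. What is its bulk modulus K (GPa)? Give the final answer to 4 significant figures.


K = E / (3*(1-2*nu))
K = 393 / (3*(1-2*0.44))
K = 1092 GPa


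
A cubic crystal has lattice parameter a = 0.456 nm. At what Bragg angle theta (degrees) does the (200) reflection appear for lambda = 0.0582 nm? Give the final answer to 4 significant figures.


d = a / sqrt(h^2+k^2+l^2)
d = 0.456 / sqrt(4) = 0.228 nm
lambda = 2*d*sin(theta)  =>  sin(theta) = lambda / (2*d)
sin(theta) = 0.0582 / (2 * 0.228) = 0.127632
theta = 7.333 deg


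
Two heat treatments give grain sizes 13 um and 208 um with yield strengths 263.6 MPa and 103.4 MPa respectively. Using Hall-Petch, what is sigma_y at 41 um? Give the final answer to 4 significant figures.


sigma_y = sigma0 + k / sqrt(d)
1/sqrt(d1) = 1/sqrt(1.3e-05) = 277.35;  1/sqrt(d2) = 69.3375
k = (sigma1 - sigma2) / (1/sqrt(d1) - 1/sqrt(d2)) = (263.6 - 103.4) / (277.35 - 69.3375) = 0.770146 MPa*m^0.5
sigma0 = sigma1 - k/sqrt(d1) = 263.6 - 0.770146*277.35 = 50 MPa
sigma_y(d3) = 50 + 0.770146 / sqrt(4.1e-05) = 170.3 MPa


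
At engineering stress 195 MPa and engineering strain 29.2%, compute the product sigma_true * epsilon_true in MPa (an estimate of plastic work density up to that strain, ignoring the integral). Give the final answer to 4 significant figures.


sigma_true = sigma_eng * (1 + epsilon_eng)
sigma_true = 195 * (1 + 0.292) = 251.94 MPa
epsilon_true = ln(1 + epsilon_eng)
epsilon_true = ln(1 + 0.292) = 0.256191
sigma_true * epsilon_true = 251.94 * 0.256191 = 64.54 MPa


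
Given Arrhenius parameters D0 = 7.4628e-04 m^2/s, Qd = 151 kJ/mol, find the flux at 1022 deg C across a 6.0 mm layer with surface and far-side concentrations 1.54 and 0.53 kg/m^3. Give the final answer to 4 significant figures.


Step 1: D = D0 * exp(-Qd/(R*T))
T = 1022 + 273.15 = 1295.15 K
D = 7.4628e-04 * exp(-151e3 / (8.314 * 1295.15)) = 6.06327e-10 m^2/s
Step 2: J = D * (C1 - C2) / dx
J = 6.06327e-10 * (1.54 - 0.53) / 6e-03
J = 1.021e-07 kg/(m^2*s)


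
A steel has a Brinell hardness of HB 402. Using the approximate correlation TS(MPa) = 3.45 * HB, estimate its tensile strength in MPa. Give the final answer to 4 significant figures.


TS (MPa) = 3.45 * HB
TS = 3.45 * 402
TS = 1387 MPa


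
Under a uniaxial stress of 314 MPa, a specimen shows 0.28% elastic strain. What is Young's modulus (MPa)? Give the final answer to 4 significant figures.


E = sigma / epsilon
epsilon = 0.28% = 2.8e-03
E = 314 / 2.8e-03
E = 112100 MPa


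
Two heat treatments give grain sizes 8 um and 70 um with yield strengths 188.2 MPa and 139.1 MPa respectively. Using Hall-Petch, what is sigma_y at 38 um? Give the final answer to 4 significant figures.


sigma_y = sigma0 + k / sqrt(d)
1/sqrt(d1) = 1/sqrt(8e-06) = 353.553;  1/sqrt(d2) = 119.523
k = (sigma1 - sigma2) / (1/sqrt(d1) - 1/sqrt(d2)) = (188.2 - 139.1) / (353.553 - 119.523) = 0.209802 MPa*m^0.5
sigma0 = sigma1 - k/sqrt(d1) = 188.2 - 0.209802*353.553 = 114.024 MPa
sigma_y(d3) = 114.024 + 0.209802 / sqrt(3.8e-05) = 148.1 MPa


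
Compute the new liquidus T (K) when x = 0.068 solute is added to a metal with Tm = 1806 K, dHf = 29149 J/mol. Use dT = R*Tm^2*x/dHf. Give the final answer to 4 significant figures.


dT = R*Tm^2*x / dHf
dT = 8.314 * 1806^2 * 0.068 / 29149
dT = 63.2602 K
T_new = 1806 - 63.2602 = 1743 K


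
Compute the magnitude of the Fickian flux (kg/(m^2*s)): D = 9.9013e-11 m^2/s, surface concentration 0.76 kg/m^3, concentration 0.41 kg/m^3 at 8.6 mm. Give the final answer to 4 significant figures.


J = -D * (dC/dx) = D * (C1 - C2) / dx
J = 9.9013e-11 * (0.76 - 0.41) / 8.6e-03
J = 4.03e-09 kg/(m^2*s)


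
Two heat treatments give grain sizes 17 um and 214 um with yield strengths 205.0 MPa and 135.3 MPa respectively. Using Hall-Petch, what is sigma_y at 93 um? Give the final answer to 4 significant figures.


sigma_y = sigma0 + k / sqrt(d)
1/sqrt(d1) = 1/sqrt(1.7e-05) = 242.536;  1/sqrt(d2) = 68.3586
k = (sigma1 - sigma2) / (1/sqrt(d1) - 1/sqrt(d2)) = (205.0 - 135.3) / (242.536 - 68.3586) = 0.400168 MPa*m^0.5
sigma0 = sigma1 - k/sqrt(d1) = 205.0 - 0.400168*242.536 = 107.945 MPa
sigma_y(d3) = 107.945 + 0.400168 / sqrt(9.3e-05) = 149.4 MPa


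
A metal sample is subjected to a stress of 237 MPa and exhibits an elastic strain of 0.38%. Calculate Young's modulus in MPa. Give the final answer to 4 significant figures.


E = sigma / epsilon
epsilon = 0.38% = 3.8e-03
E = 237 / 3.8e-03
E = 62370 MPa


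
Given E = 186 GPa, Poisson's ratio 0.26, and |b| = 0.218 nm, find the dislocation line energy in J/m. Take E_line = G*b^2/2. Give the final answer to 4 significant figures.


Step 1: G = E / (2*(1+nu))
G = 186 / (2*(1+0.26)) = 73.8095 GPa = 7.38095e+10 Pa
Step 2: E_line = G*b^2/2
b = 0.218 nm = 2.18e-10 m
E_line = 0.5 * 7.38095e+10 * (2.18e-10)^2 = 1.754e-09 J/m


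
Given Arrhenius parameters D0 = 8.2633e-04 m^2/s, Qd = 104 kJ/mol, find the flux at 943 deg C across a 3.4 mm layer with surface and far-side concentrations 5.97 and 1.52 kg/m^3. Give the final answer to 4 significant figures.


Step 1: D = D0 * exp(-Qd/(R*T))
T = 943 + 273.15 = 1216.15 K
D = 8.2633e-04 * exp(-104e3 / (8.314 * 1216.15)) = 2.81908e-08 m^2/s
Step 2: J = D * (C1 - C2) / dx
J = 2.81908e-08 * (5.97 - 1.52) / 3.4e-03
J = 3.69e-05 kg/(m^2*s)


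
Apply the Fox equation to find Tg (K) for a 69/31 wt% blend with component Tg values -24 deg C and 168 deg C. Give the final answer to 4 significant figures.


1/Tg = w1/Tg1 + w2/Tg2 (in Kelvin)
Tg1 = 249.15 K, Tg2 = 441.15 K
1/Tg = 0.69/249.15 + 0.31/441.15
Tg = 288 K


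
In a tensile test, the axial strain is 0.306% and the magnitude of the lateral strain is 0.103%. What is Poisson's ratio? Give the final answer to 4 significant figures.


nu = -epsilon_lat / epsilon_axial
Lateral strain is contraction (negative), so using magnitudes:
nu = 0.103 / 0.306
nu = 0.3366


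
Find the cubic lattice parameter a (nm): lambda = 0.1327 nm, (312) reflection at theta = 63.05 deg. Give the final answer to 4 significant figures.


d = lambda / (2*sin(theta))
d = 0.1327 / (2*sin(63.05 deg))
d = 0.0744333 nm
a = d * sqrt(h^2+k^2+l^2) = 0.0744333 * sqrt(14)
a = 0.2785 nm


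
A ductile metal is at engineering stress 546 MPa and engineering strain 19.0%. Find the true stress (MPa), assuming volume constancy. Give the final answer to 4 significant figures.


sigma_true = sigma_eng * (1 + epsilon_eng)
sigma_true = 546 * (1 + 0.19)
sigma_true = 649.7 MPa


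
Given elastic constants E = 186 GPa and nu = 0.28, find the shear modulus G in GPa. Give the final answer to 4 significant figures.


G = E / (2*(1+nu))
G = 186 / (2*(1+0.28))
G = 72.66 GPa


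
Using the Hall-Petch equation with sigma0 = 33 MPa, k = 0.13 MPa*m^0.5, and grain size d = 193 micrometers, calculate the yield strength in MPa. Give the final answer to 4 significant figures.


sigma_y = sigma0 + k / sqrt(d)
d = 193 um = 1.93e-04 m
sigma_y = 33 + 0.13 / sqrt(1.93e-04)
sigma_y = 42.36 MPa


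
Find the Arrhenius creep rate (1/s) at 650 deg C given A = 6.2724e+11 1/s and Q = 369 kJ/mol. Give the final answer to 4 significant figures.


rate = A * exp(-Q / (R*T))
T = 650 + 273.15 = 923.15 K
rate = 6.2724e+11 * exp(-369e3 / (8.314 * 923.15))
rate = 8.271e-10 1/s


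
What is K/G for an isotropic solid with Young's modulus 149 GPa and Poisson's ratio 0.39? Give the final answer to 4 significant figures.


G = E / (2*(1+nu))
G = 149 / (2*(1+0.39)) = 53.5971 GPa
K = E / (3*(1-2*nu))
K = 149 / (3*(1-2*0.39)) = 225.758 GPa
K/G = 225.758 / 53.5971 = 4.212


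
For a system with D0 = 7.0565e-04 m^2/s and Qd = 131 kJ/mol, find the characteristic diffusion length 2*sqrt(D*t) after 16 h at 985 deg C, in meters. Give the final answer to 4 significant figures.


Step 1: D = D0 * exp(-Qd/(R*T))
T = 1258.15 K
D = 7.0565e-04 * exp(-131e3 / (8.314 * 1258.15)) = 2.5684e-09 m^2/s
Step 2: L = 2*sqrt(D*t)
t = 16 h = 57600 s
L = 2*sqrt(2.5684e-09 * 57600) = 0.02433 m


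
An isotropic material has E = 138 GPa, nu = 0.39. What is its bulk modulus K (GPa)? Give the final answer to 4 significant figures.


K = E / (3*(1-2*nu))
K = 138 / (3*(1-2*0.39))
K = 209.1 GPa


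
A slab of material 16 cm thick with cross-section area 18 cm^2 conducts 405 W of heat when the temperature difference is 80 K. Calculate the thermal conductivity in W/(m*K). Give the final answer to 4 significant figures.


k = Q*L / (A*dT)
L = 0.16 m, A = 1.8e-03 m^2
k = 405 * 0.16 / (1.8e-03 * 80)
k = 450 W/(m*K)


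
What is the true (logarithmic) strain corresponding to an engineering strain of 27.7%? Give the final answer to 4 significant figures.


epsilon_true = ln(1 + epsilon_eng)
epsilon_true = ln(1 + 0.277)
epsilon_true = 0.2445


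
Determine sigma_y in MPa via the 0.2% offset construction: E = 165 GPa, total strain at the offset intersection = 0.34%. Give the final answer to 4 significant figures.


Offset strain = 0.002
Elastic strain at yield = total_strain - offset = 3.4e-03 - 0.002 = 1.4e-03
sigma_y = E * elastic_strain = 165000 * 1.4e-03
sigma_y = 231 MPa


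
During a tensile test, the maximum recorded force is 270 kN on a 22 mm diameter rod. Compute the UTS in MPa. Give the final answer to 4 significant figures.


A0 = pi*(d/2)^2 = pi*(22/2)^2 = 380.133 mm^2
UTS = F_max / A0 = 270*1000 / 380.133
UTS = 710.3 MPa


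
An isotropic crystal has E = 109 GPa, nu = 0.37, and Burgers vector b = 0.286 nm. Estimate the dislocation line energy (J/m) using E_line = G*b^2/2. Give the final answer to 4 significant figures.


Step 1: G = E / (2*(1+nu))
G = 109 / (2*(1+0.37)) = 39.781 GPa = 3.9781e+10 Pa
Step 2: E_line = G*b^2/2
b = 0.286 nm = 2.86e-10 m
E_line = 0.5 * 3.9781e+10 * (2.86e-10)^2 = 1.627e-09 J/m


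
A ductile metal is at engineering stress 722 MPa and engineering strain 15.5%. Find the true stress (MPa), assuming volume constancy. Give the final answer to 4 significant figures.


sigma_true = sigma_eng * (1 + epsilon_eng)
sigma_true = 722 * (1 + 0.155)
sigma_true = 833.9 MPa


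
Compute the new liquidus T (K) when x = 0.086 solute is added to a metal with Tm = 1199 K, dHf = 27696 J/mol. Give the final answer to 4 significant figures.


dT = R*Tm^2*x / dHf
dT = 8.314 * 1199^2 * 0.086 / 27696
dT = 37.1133 K
T_new = 1199 - 37.1133 = 1162 K


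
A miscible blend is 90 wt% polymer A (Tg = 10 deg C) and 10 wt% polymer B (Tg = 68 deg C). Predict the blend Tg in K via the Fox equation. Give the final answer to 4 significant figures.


1/Tg = w1/Tg1 + w2/Tg2 (in Kelvin)
Tg1 = 283.15 K, Tg2 = 341.15 K
1/Tg = 0.9/283.15 + 0.1/341.15
Tg = 288 K


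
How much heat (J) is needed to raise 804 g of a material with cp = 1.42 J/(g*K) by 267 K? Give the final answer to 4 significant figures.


Q = m * cp * dT
Q = 804 * 1.42 * 267
Q = 304800 J


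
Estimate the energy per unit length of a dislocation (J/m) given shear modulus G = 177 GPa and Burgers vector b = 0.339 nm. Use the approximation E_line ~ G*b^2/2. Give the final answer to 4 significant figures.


E = G*b^2/2
b = 0.339 nm = 3.39e-10 m
G = 177 GPa = 1.77e+11 Pa
E = 0.5 * 1.77e+11 * (3.39e-10)^2
E = 1.017e-08 J/m


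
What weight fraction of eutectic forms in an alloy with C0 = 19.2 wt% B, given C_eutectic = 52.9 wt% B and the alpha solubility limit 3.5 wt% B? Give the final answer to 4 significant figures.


f_primary = (C_e - C0) / (C_e - C_alpha_max)
f_primary = (52.9 - 19.2) / (52.9 - 3.5)
f_primary = 0.682186
f_eutectic = 1 - 0.682186 = 0.3178


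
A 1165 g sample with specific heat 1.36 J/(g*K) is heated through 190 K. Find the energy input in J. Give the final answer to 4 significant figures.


Q = m * cp * dT
Q = 1165 * 1.36 * 190
Q = 301000 J


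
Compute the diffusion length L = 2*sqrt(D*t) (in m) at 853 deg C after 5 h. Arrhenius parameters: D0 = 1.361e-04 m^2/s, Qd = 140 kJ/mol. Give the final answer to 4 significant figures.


Step 1: D = D0 * exp(-Qd/(R*T))
T = 1126.15 K
D = 1.361e-04 * exp(-140e3 / (8.314 * 1126.15)) = 4.36466e-11 m^2/s
Step 2: L = 2*sqrt(D*t)
t = 5 h = 18000 s
L = 2*sqrt(4.36466e-11 * 18000) = 1.773e-03 m


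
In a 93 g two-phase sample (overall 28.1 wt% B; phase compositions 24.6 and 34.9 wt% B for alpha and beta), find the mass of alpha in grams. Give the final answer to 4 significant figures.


f_alpha = (C_beta - C0) / (C_beta - C_alpha)
f_alpha = (34.9 - 28.1) / (34.9 - 24.6) = 0.660194
m_alpha = f_alpha * m_total = 0.660194 * 93 = 61.4 g


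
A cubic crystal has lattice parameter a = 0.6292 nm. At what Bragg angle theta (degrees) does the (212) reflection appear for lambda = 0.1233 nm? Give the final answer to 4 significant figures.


d = a / sqrt(h^2+k^2+l^2)
d = 0.6292 / sqrt(9) = 0.209733 nm
lambda = 2*d*sin(theta)  =>  sin(theta) = lambda / (2*d)
sin(theta) = 0.1233 / (2 * 0.209733) = 0.293945
theta = 17.09 deg


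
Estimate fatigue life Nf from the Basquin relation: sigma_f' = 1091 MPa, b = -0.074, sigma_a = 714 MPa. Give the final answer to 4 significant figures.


sigma_a = sigma_f' * (2*Nf)^b
2*Nf = (sigma_a / sigma_f')^(1/b)
2*Nf = (714 / 1091)^(1/-0.074)
2*Nf = 307.749
Nf = 153.9 cycles


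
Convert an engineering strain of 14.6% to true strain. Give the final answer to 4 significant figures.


epsilon_true = ln(1 + epsilon_eng)
epsilon_true = ln(1 + 0.146)
epsilon_true = 0.1363


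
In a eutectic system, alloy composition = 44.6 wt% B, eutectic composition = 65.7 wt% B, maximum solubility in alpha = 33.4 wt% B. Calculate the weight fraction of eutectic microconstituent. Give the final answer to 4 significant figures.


f_primary = (C_e - C0) / (C_e - C_alpha_max)
f_primary = (65.7 - 44.6) / (65.7 - 33.4)
f_primary = 0.653251
f_eutectic = 1 - 0.653251 = 0.3467


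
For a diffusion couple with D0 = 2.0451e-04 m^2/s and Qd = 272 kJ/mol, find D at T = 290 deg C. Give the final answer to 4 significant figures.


D = D0 * exp(-Qd / (R*T))
T = 563.15 K
D = 2.0451e-04 * exp(-272e3 / (8.314 * 563.15))
D = 1.204e-29 m^2/s


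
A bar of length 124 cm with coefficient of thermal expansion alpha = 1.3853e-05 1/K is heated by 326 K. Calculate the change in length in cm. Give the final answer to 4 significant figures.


dL = L0 * alpha * dT
dL = 124 * 1.3853e-05 * 326
dL = 0.56 cm


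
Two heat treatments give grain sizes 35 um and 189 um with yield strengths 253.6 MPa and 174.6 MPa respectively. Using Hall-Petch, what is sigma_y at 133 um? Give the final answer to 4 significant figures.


sigma_y = sigma0 + k / sqrt(d)
1/sqrt(d1) = 1/sqrt(3.5e-05) = 169.031;  1/sqrt(d2) = 72.7393
k = (sigma1 - sigma2) / (1/sqrt(d1) - 1/sqrt(d2)) = (253.6 - 174.6) / (169.031 - 72.7393) = 0.820425 MPa*m^0.5
sigma0 = sigma1 - k/sqrt(d1) = 253.6 - 0.820425*169.031 = 114.923 MPa
sigma_y(d3) = 114.923 + 0.820425 / sqrt(1.33e-04) = 186.1 MPa


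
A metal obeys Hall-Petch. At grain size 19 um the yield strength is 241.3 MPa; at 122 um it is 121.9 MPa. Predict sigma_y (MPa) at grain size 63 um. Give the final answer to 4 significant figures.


sigma_y = sigma0 + k / sqrt(d)
1/sqrt(d1) = 1/sqrt(1.9e-05) = 229.416;  1/sqrt(d2) = 90.5357
k = (sigma1 - sigma2) / (1/sqrt(d1) - 1/sqrt(d2)) = (241.3 - 121.9) / (229.416 - 90.5357) = 0.859735 MPa*m^0.5
sigma0 = sigma1 - k/sqrt(d1) = 241.3 - 0.859735*229.416 = 44.0632 MPa
sigma_y(d3) = 44.0632 + 0.859735 / sqrt(6.3e-05) = 152.4 MPa


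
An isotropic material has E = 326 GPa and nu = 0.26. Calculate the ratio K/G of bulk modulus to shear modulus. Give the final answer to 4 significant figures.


G = E / (2*(1+nu))
G = 326 / (2*(1+0.26)) = 129.365 GPa
K = E / (3*(1-2*nu))
K = 326 / (3*(1-2*0.26)) = 226.389 GPa
K/G = 226.389 / 129.365 = 1.75


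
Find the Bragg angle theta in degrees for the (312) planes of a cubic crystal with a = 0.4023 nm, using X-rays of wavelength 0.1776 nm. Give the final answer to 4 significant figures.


d = a / sqrt(h^2+k^2+l^2)
d = 0.4023 / sqrt(14) = 0.107519 nm
lambda = 2*d*sin(theta)  =>  sin(theta) = lambda / (2*d)
sin(theta) = 0.1776 / (2 * 0.107519) = 0.825899
theta = 55.68 deg


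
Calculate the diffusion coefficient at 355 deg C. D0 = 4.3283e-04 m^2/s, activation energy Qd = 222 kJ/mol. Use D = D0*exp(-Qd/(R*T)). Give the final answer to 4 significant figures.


D = D0 * exp(-Qd / (R*T))
T = 628.15 K
D = 4.3283e-04 * exp(-222e3 / (8.314 * 628.15))
D = 1.496e-22 m^2/s


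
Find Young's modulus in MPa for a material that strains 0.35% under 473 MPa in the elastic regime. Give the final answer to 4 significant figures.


E = sigma / epsilon
epsilon = 0.35% = 3.5e-03
E = 473 / 3.5e-03
E = 135100 MPa


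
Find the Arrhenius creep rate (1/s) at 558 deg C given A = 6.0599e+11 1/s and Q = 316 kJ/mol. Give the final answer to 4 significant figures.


rate = A * exp(-Q / (R*T))
T = 558 + 273.15 = 831.15 K
rate = 6.0599e+11 * exp(-316e3 / (8.314 * 831.15))
rate = 8.363e-09 1/s


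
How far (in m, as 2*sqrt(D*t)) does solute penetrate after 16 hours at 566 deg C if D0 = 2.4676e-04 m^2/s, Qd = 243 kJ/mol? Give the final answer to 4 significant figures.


Step 1: D = D0 * exp(-Qd/(R*T))
T = 839.15 K
D = 2.4676e-04 * exp(-243e3 / (8.314 * 839.15)) = 1.84369e-19 m^2/s
Step 2: L = 2*sqrt(D*t)
t = 16 h = 57600 s
L = 2*sqrt(1.84369e-19 * 57600) = 2.061e-07 m


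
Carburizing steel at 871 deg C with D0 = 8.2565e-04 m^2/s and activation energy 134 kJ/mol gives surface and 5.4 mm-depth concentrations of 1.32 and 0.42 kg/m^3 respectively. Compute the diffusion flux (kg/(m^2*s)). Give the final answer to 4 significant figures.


Step 1: D = D0 * exp(-Qd/(R*T))
T = 871 + 273.15 = 1144.15 K
D = 8.2565e-04 * exp(-134e3 / (8.314 * 1144.15)) = 6.29483e-10 m^2/s
Step 2: J = D * (C1 - C2) / dx
J = 6.29483e-10 * (1.32 - 0.42) / 5.4e-03
J = 1.049e-07 kg/(m^2*s)


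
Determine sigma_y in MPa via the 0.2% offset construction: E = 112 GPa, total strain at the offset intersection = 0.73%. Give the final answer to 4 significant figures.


Offset strain = 0.002
Elastic strain at yield = total_strain - offset = 7.3e-03 - 0.002 = 5.3e-03
sigma_y = E * elastic_strain = 112000 * 5.3e-03
sigma_y = 593.6 MPa


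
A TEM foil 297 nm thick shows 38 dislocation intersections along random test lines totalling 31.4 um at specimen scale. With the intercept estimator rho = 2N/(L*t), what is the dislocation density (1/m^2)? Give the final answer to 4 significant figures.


rho = 2N / (L * t)
L = 31.4 um = 3.14e-05 m, t = 297 nm = 2.97e-07 m
rho = 2 * 38 / (3.14e-05 * 2.97e-07)
rho = 8.149e+12 1/m^2


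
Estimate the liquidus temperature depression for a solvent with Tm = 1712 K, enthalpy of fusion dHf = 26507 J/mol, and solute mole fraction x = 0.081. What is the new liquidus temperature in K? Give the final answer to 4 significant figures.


dT = R*Tm^2*x / dHf
dT = 8.314 * 1712^2 * 0.081 / 26507
dT = 74.4632 K
T_new = 1712 - 74.4632 = 1638 K


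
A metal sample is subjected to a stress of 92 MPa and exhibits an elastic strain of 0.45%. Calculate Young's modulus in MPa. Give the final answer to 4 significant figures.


E = sigma / epsilon
epsilon = 0.45% = 4.5e-03
E = 92 / 4.5e-03
E = 20440 MPa


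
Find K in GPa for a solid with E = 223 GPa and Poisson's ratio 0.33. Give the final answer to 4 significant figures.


K = E / (3*(1-2*nu))
K = 223 / (3*(1-2*0.33))
K = 218.6 GPa


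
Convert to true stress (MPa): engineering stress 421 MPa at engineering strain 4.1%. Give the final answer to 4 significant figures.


sigma_true = sigma_eng * (1 + epsilon_eng)
sigma_true = 421 * (1 + 0.041)
sigma_true = 438.3 MPa


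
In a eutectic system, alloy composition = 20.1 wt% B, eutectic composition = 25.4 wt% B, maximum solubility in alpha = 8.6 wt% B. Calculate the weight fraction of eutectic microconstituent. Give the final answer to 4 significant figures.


f_primary = (C_e - C0) / (C_e - C_alpha_max)
f_primary = (25.4 - 20.1) / (25.4 - 8.6)
f_primary = 0.315476
f_eutectic = 1 - 0.315476 = 0.6845


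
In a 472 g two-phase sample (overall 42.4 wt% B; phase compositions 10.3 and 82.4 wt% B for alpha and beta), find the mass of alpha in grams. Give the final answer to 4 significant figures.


f_alpha = (C_beta - C0) / (C_beta - C_alpha)
f_alpha = (82.4 - 42.4) / (82.4 - 10.3) = 0.554785
m_alpha = f_alpha * m_total = 0.554785 * 472 = 261.9 g


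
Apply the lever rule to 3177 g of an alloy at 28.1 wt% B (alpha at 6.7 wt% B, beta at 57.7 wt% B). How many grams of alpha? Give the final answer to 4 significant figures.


f_alpha = (C_beta - C0) / (C_beta - C_alpha)
f_alpha = (57.7 - 28.1) / (57.7 - 6.7) = 0.580392
m_alpha = f_alpha * m_total = 0.580392 * 3177 = 1844 g


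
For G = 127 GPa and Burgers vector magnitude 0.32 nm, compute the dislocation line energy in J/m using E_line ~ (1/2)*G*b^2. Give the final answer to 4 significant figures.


E = G*b^2/2
b = 0.32 nm = 3.2e-10 m
G = 127 GPa = 1.27e+11 Pa
E = 0.5 * 1.27e+11 * (3.2e-10)^2
E = 6.502e-09 J/m


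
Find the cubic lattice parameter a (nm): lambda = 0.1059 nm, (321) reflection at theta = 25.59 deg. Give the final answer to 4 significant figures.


d = lambda / (2*sin(theta))
d = 0.1059 / (2*sin(25.59 deg))
d = 0.12259 nm
a = d * sqrt(h^2+k^2+l^2) = 0.12259 * sqrt(14)
a = 0.4587 nm


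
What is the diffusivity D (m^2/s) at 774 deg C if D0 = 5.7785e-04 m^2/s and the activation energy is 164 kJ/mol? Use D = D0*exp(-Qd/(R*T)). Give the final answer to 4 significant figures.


D = D0 * exp(-Qd / (R*T))
T = 1047.15 K
D = 5.7785e-04 * exp(-164e3 / (8.314 * 1047.15))
D = 3.809e-12 m^2/s


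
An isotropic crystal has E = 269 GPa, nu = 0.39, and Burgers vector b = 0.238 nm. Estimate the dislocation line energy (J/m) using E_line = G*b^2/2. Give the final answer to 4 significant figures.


Step 1: G = E / (2*(1+nu))
G = 269 / (2*(1+0.39)) = 96.7626 GPa = 9.67626e+10 Pa
Step 2: E_line = G*b^2/2
b = 0.238 nm = 2.38e-10 m
E_line = 0.5 * 9.67626e+10 * (2.38e-10)^2 = 2.741e-09 J/m


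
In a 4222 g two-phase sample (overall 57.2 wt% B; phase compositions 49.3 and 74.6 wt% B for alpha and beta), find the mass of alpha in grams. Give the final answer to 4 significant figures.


f_alpha = (C_beta - C0) / (C_beta - C_alpha)
f_alpha = (74.6 - 57.2) / (74.6 - 49.3) = 0.687747
m_alpha = f_alpha * m_total = 0.687747 * 4222 = 2904 g


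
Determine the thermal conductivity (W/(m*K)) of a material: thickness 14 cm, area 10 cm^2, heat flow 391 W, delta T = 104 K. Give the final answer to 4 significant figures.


k = Q*L / (A*dT)
L = 0.14 m, A = 1e-03 m^2
k = 391 * 0.14 / (1e-03 * 104)
k = 526.3 W/(m*K)


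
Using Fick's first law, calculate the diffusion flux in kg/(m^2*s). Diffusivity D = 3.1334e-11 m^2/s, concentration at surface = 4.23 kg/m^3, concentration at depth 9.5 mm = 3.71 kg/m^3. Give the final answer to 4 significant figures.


J = -D * (dC/dx) = D * (C1 - C2) / dx
J = 3.1334e-11 * (4.23 - 3.71) / 9.5e-03
J = 1.715e-09 kg/(m^2*s)


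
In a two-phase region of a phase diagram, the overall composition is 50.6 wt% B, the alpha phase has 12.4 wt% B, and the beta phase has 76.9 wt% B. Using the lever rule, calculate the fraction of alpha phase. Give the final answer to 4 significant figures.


f_alpha = (C_beta - C0) / (C_beta - C_alpha)
f_alpha = (76.9 - 50.6) / (76.9 - 12.4)
f_alpha = 0.4078


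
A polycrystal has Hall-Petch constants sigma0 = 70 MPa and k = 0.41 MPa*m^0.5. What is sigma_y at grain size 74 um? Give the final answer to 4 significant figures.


sigma_y = sigma0 + k / sqrt(d)
d = 74 um = 7.4e-05 m
sigma_y = 70 + 0.41 / sqrt(7.4e-05)
sigma_y = 117.7 MPa


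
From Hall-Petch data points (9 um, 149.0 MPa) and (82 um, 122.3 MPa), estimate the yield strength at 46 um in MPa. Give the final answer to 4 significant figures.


sigma_y = sigma0 + k / sqrt(d)
1/sqrt(d1) = 1/sqrt(9e-06) = 333.333;  1/sqrt(d2) = 110.432
k = (sigma1 - sigma2) / (1/sqrt(d1) - 1/sqrt(d2)) = (149.0 - 122.3) / (333.333 - 110.432) = 0.119784 MPa*m^0.5
sigma0 = sigma1 - k/sqrt(d1) = 149.0 - 0.119784*333.333 = 109.072 MPa
sigma_y(d3) = 109.072 + 0.119784 / sqrt(4.6e-05) = 126.7 MPa


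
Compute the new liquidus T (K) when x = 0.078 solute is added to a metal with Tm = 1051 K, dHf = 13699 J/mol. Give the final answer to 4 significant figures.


dT = R*Tm^2*x / dHf
dT = 8.314 * 1051^2 * 0.078 / 13699
dT = 52.2903 K
T_new = 1051 - 52.2903 = 998.7 K


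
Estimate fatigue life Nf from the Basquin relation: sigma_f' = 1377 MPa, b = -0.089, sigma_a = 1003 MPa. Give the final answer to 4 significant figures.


sigma_a = sigma_f' * (2*Nf)^b
2*Nf = (sigma_a / sigma_f')^(1/b)
2*Nf = (1003 / 1377)^(1/-0.089)
2*Nf = 35.1915
Nf = 17.6 cycles


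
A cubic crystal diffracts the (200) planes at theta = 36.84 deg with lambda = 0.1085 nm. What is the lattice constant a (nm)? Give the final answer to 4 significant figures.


d = lambda / (2*sin(theta))
d = 0.1085 / (2*sin(36.84 deg))
d = 0.0904796 nm
a = d * sqrt(h^2+k^2+l^2) = 0.0904796 * sqrt(4)
a = 0.181 nm


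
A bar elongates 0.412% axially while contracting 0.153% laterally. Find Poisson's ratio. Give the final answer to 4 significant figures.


nu = -epsilon_lat / epsilon_axial
Lateral strain is contraction (negative), so using magnitudes:
nu = 0.153 / 0.412
nu = 0.3714


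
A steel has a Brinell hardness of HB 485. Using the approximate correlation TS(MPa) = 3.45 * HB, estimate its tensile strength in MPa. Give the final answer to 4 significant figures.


TS (MPa) = 3.45 * HB
TS = 3.45 * 485
TS = 1673 MPa


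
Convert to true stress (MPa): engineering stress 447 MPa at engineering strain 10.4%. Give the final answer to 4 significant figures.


sigma_true = sigma_eng * (1 + epsilon_eng)
sigma_true = 447 * (1 + 0.104)
sigma_true = 493.5 MPa


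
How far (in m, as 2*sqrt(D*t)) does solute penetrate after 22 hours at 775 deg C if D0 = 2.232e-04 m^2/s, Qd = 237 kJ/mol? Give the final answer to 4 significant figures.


Step 1: D = D0 * exp(-Qd/(R*T))
T = 1048.15 K
D = 2.232e-04 * exp(-237e3 / (8.314 * 1048.15)) = 3.4463e-16 m^2/s
Step 2: L = 2*sqrt(D*t)
t = 22 h = 79200 s
L = 2*sqrt(3.4463e-16 * 79200) = 1.045e-05 m


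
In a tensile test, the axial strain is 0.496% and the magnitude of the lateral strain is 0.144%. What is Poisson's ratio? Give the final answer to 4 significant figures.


nu = -epsilon_lat / epsilon_axial
Lateral strain is contraction (negative), so using magnitudes:
nu = 0.144 / 0.496
nu = 0.2903


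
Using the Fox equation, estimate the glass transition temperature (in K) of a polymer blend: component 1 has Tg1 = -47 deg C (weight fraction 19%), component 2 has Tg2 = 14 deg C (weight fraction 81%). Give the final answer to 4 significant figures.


1/Tg = w1/Tg1 + w2/Tg2 (in Kelvin)
Tg1 = 226.15 K, Tg2 = 287.15 K
1/Tg = 0.19/226.15 + 0.81/287.15
Tg = 273.2 K


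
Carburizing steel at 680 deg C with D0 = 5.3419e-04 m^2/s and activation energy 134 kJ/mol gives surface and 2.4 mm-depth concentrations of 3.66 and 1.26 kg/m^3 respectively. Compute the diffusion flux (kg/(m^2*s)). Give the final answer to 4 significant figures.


Step 1: D = D0 * exp(-Qd/(R*T))
T = 680 + 273.15 = 953.15 K
D = 5.3419e-04 * exp(-134e3 / (8.314 * 953.15)) = 2.42073e-11 m^2/s
Step 2: J = D * (C1 - C2) / dx
J = 2.42073e-11 * (3.66 - 1.26) / 2.4e-03
J = 2.421e-08 kg/(m^2*s)


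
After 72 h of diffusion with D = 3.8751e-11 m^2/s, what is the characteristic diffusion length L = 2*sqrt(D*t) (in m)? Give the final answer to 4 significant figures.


t = 72 hr = 259200 s
Diffusion length = 2*sqrt(D*t)
= 2*sqrt(3.8751e-11 * 259200)
= 6.339e-03 m


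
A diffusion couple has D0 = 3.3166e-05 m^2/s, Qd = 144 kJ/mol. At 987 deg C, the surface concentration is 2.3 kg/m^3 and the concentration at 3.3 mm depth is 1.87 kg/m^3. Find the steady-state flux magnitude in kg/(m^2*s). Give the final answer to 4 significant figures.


Step 1: D = D0 * exp(-Qd/(R*T))
T = 987 + 273.15 = 1260.15 K
D = 3.3166e-05 * exp(-144e3 / (8.314 * 1260.15)) = 3.56053e-11 m^2/s
Step 2: J = D * (C1 - C2) / dx
J = 3.56053e-11 * (2.3 - 1.87) / 3.3e-03
J = 4.639e-09 kg/(m^2*s)
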